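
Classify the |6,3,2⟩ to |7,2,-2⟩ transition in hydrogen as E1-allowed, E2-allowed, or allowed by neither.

Δl = 2 − 3 = -1; l_i + l_f = 5.
Δm_l = -4.
E1 (Δl = ±1, |Δm_l| ≤ 1): not satisfied.
E2 (Δl = 0,±2, l_i+l_f ≥ 2, |Δm_l| ≤ 2): not satisfied.

neither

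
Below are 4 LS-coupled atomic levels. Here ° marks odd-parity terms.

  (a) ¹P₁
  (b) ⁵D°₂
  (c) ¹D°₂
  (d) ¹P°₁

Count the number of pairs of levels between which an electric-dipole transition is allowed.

(a)–(b): forbidden (ΔS).
(a)–(c): allowed.
(a)–(d): allowed.
(b)–(c): forbidden (parity, ΔS).
(b)–(d): forbidden (parity, ΔS).
(c)–(d): forbidden (parity).
Allowed pairs: 2 of 6.

2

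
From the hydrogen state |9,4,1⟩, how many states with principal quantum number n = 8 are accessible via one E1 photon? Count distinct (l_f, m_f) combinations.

6

E1 requires Δl = ±1, so l_f ∈ {3, 5}; with 0 ≤ l_f ≤ n_f−1 = 7, the allowed l_f values are {3, 5}.
For l_f = 3: m_f ∈ {m_i−1, m_i, m_i+1} ∩ [−3, 3] = {0, 1, 2} → 3 states.
For l_f = 5: m_f ∈ {m_i−1, m_i, m_i+1} ∩ [−5, 5] = {0, 1, 2} → 3 states.
Total: 6.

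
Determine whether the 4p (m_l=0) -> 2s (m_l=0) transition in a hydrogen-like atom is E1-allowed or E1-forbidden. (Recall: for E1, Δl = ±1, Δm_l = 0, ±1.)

Δl = 0 − 1 = -1; the E1 rule Δl = ±1 is ✓.
m_l: 0 → 0 (Δm_l = +0). |Δm_l| ≤ 1 ✓.
All E1 selection rules are satisfied.

allowed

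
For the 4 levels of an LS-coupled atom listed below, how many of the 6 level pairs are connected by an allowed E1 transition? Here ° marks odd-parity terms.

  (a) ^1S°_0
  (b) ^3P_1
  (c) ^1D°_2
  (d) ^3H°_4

(a)–(b): forbidden (ΔS).
(a)–(c): forbidden (parity, ΔL, ΔJ).
(a)–(d): forbidden (parity, ΔS, ΔL, ΔJ).
(b)–(c): forbidden (ΔS).
(b)–(d): forbidden (ΔL, ΔJ).
(c)–(d): forbidden (parity, ΔS, ΔL, ΔJ).
Allowed pairs: 0 of 6.

0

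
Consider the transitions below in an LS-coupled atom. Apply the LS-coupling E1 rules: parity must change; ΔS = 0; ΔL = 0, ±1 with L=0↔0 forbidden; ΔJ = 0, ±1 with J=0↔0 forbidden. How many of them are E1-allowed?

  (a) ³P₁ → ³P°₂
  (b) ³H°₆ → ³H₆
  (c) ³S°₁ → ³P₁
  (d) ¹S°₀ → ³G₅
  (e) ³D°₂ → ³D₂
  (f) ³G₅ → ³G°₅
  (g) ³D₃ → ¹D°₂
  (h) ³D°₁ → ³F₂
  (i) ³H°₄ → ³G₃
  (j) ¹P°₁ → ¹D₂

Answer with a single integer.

(a) allowed
(b) allowed
(c) allowed
(d) forbidden (ΔS, ΔL, ΔJ fail)
(e) allowed
(f) allowed
(g) forbidden (ΔS fails)
(h) allowed
(i) allowed
(j) allowed
Total allowed: 8 of 10.

8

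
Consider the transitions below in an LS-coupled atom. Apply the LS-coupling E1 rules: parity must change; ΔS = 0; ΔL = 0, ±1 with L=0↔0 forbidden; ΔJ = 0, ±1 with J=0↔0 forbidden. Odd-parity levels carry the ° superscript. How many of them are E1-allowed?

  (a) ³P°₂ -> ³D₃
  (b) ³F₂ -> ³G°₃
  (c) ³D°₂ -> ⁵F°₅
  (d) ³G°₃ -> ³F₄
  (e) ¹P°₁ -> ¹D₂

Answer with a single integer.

4

(a) allowed
(b) allowed
(c) forbidden (parity, ΔS, ΔJ fail)
(d) allowed
(e) allowed
Total allowed: 4 of 5.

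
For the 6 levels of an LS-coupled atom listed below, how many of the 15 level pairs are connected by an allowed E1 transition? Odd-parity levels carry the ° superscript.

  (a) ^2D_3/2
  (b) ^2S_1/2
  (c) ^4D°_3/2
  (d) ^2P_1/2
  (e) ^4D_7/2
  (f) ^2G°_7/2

(a)–(b): forbidden (parity, ΔL).
(a)–(c): forbidden (ΔS).
(a)–(d): forbidden (parity).
(a)–(e): forbidden (parity, ΔS, ΔJ).
(a)–(f): forbidden (ΔL, ΔJ).
(b)–(c): forbidden (ΔS, ΔL).
(b)–(d): forbidden (parity).
(b)–(e): forbidden (parity, ΔS, ΔL, ΔJ).
(b)–(f): forbidden (ΔL, ΔJ).
(c)–(d): forbidden (ΔS).
(c)–(e): forbidden (ΔJ).
(c)–(f): forbidden (parity, ΔS, ΔL, ΔJ).
(d)–(e): forbidden (parity, ΔS, ΔJ).
(d)–(f): forbidden (ΔL, ΔJ).
(e)–(f): forbidden (ΔS, ΔL).
Allowed pairs: 0 of 15.

0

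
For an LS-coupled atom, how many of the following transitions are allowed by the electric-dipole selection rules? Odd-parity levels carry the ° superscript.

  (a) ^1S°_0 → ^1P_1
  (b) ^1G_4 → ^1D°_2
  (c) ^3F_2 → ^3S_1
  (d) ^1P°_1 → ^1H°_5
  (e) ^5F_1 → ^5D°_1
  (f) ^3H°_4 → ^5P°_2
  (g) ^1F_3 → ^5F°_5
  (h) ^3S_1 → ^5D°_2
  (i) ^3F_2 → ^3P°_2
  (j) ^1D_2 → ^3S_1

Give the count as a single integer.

2

(a) allowed
(b) forbidden (ΔL, ΔJ fail)
(c) forbidden (parity, ΔL fail)
(d) forbidden (parity, ΔL, ΔJ fail)
(e) allowed
(f) forbidden (parity, ΔS, ΔL, ΔJ fail)
(g) forbidden (ΔS, ΔJ fail)
(h) forbidden (ΔS, ΔL fail)
(i) forbidden (ΔL fails)
(j) forbidden (parity, ΔS, ΔL fail)
Total allowed: 2 of 10.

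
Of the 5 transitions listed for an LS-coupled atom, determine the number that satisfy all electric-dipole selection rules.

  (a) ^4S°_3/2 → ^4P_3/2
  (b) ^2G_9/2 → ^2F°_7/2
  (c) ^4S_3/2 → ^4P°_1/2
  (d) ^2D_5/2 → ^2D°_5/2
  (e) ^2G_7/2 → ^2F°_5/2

(a) allowed
(b) allowed
(c) allowed
(d) allowed
(e) allowed
Total allowed: 5 of 5.

5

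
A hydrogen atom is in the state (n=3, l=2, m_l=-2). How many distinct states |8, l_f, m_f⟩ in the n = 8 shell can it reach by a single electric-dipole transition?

E1 requires Δl = ±1, so l_f ∈ {1, 3}; with 0 ≤ l_f ≤ n_f−1 = 7, the allowed l_f values are {1, 3}.
For l_f = 1: m_f ∈ {m_i−1, m_i, m_i+1} ∩ [−1, 1] = {-1} → 1 state.
For l_f = 3: m_f ∈ {m_i−1, m_i, m_i+1} ∩ [−3, 3] = {-3, -2, -1} → 3 states.
Total: 4.

4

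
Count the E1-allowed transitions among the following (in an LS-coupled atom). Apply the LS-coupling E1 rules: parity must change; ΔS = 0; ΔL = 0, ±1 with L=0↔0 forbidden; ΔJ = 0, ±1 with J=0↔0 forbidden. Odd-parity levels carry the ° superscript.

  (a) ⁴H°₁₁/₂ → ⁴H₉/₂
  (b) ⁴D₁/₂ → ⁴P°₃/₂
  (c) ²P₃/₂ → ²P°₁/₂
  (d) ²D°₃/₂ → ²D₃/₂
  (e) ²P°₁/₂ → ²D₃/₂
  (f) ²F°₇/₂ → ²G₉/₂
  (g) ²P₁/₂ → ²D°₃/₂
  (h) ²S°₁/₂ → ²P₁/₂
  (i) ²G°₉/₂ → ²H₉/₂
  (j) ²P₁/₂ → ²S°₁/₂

(a) allowed
(b) allowed
(c) allowed
(d) allowed
(e) allowed
(f) allowed
(g) allowed
(h) allowed
(i) allowed
(j) allowed
Total allowed: 10 of 10.

10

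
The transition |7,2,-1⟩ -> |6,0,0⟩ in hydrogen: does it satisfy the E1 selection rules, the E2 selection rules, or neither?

Δl = 0 − 2 = -2; l_i + l_f = 2.
Δm_l = +1.
E1 (Δl = ±1, |Δm_l| ≤ 1): not satisfied.
E2 (Δl = 0,±2, l_i+l_f ≥ 2, |Δm_l| ≤ 2): satisfied.

E2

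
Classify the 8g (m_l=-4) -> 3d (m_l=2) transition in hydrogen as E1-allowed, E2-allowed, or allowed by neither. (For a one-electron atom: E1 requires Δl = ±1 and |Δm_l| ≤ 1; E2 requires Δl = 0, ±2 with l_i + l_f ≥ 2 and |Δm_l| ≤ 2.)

neither

Δl = 2 − 4 = -2; l_i + l_f = 6.
Δm_l = +6.
E1 (Δl = ±1, |Δm_l| ≤ 1): not satisfied.
E2 (Δl = 0,±2, l_i+l_f ≥ 2, |Δm_l| ≤ 2): not satisfied.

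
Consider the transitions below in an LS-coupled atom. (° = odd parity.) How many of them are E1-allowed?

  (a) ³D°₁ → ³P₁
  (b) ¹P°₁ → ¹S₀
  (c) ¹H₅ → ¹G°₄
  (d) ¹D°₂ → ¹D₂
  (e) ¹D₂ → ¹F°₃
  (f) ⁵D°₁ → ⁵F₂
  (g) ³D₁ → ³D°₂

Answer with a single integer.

7

(a) allowed
(b) allowed
(c) allowed
(d) allowed
(e) allowed
(f) allowed
(g) allowed
Total allowed: 7 of 7.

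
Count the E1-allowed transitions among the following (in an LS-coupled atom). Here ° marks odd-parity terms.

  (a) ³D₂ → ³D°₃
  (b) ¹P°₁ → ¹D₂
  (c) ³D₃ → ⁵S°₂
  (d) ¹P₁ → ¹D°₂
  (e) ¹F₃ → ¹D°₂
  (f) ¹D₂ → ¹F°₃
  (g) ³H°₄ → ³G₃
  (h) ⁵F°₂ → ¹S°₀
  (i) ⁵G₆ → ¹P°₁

(a) allowed
(b) allowed
(c) forbidden (ΔS, ΔL fail)
(d) allowed
(e) allowed
(f) allowed
(g) allowed
(h) forbidden (parity, ΔS, ΔL, ΔJ fail)
(i) forbidden (ΔS, ΔL, ΔJ fail)
Total allowed: 6 of 9.

6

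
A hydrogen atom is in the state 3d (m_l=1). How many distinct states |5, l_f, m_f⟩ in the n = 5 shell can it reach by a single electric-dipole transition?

5

E1 requires Δl = ±1, so l_f ∈ {1, 3}; with 0 ≤ l_f ≤ n_f−1 = 4, the allowed l_f values are {1, 3}.
For l_f = 1: m_f ∈ {m_i−1, m_i, m_i+1} ∩ [−1, 1] = {0, 1} → 2 states.
For l_f = 3: m_f ∈ {m_i−1, m_i, m_i+1} ∩ [−3, 3] = {0, 1, 2} → 3 states.
Total: 5.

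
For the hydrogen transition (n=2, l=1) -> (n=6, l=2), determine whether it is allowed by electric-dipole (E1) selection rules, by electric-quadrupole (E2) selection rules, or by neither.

E1

Δl = 2 − 1 = +1; l_i + l_f = 3.
E1 (Δl = ±1): satisfied.
E2 (Δl = 0,±2, l_i+l_f ≥ 2): not satisfied.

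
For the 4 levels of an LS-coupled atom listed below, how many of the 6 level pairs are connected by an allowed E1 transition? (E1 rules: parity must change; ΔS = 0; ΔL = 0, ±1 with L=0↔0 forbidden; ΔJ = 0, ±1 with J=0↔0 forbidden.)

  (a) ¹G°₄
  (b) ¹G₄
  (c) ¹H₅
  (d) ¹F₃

(a)–(b): allowed.
(a)–(c): allowed.
(a)–(d): allowed.
(b)–(c): forbidden (parity).
(b)–(d): forbidden (parity).
(c)–(d): forbidden (parity, ΔL, ΔJ).
Allowed pairs: 3 of 6.

3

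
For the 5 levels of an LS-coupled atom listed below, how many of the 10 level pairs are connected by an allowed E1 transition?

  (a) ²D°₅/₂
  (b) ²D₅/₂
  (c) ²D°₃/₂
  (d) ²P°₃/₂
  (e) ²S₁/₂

4

(a)–(b): allowed.
(a)–(c): forbidden (parity).
(a)–(d): forbidden (parity).
(a)–(e): forbidden (ΔL, ΔJ).
(b)–(c): allowed.
(b)–(d): allowed.
(b)–(e): forbidden (parity, ΔL, ΔJ).
(c)–(d): forbidden (parity).
(c)–(e): forbidden (ΔL).
(d)–(e): allowed.
Allowed pairs: 4 of 10.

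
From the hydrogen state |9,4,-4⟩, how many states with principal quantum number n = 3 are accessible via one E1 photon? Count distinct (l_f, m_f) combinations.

E1 requires l_f ∈ {3, 5}, but neither lies in [0, 2], so no final state is reachable.
Total: 0.

0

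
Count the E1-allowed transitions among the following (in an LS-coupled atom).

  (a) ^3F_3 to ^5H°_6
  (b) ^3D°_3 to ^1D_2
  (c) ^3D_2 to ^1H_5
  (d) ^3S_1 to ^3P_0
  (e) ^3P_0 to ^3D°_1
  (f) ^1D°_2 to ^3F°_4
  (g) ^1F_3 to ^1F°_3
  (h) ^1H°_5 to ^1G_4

3

(a) forbidden (ΔS, ΔL, ΔJ fail)
(b) forbidden (ΔS fails)
(c) forbidden (parity, ΔS, ΔL, ΔJ fail)
(d) forbidden (parity fails)
(e) allowed
(f) forbidden (parity, ΔS, ΔJ fail)
(g) allowed
(h) allowed
Total allowed: 3 of 8.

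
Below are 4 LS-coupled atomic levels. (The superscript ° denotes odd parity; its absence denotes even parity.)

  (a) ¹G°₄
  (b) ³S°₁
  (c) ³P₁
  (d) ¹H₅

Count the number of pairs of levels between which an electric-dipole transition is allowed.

2

(a)–(b): forbidden (parity, ΔS, ΔL, ΔJ).
(a)–(c): forbidden (ΔS, ΔL, ΔJ).
(a)–(d): allowed.
(b)–(c): allowed.
(b)–(d): forbidden (ΔS, ΔL, ΔJ).
(c)–(d): forbidden (parity, ΔS, ΔL, ΔJ).
Allowed pairs: 2 of 6.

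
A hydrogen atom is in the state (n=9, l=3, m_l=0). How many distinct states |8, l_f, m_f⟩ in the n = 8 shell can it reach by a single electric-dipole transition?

E1 requires Δl = ±1, so l_f ∈ {2, 4}; with 0 ≤ l_f ≤ n_f−1 = 7, the allowed l_f values are {2, 4}.
For l_f = 2: m_f ∈ {m_i−1, m_i, m_i+1} ∩ [−2, 2] = {-1, 0, 1} → 3 states.
For l_f = 4: m_f ∈ {m_i−1, m_i, m_i+1} ∩ [−4, 4] = {-1, 0, 1} → 3 states.
Total: 6.

6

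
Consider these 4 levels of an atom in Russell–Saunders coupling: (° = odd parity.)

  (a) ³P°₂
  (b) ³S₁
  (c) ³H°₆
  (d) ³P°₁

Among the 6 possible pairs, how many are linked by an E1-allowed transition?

2

(a)–(b): allowed.
(a)–(c): forbidden (parity, ΔL, ΔJ).
(a)–(d): forbidden (parity).
(b)–(c): forbidden (ΔL, ΔJ).
(b)–(d): allowed.
(c)–(d): forbidden (parity, ΔL, ΔJ).
Allowed pairs: 2 of 6.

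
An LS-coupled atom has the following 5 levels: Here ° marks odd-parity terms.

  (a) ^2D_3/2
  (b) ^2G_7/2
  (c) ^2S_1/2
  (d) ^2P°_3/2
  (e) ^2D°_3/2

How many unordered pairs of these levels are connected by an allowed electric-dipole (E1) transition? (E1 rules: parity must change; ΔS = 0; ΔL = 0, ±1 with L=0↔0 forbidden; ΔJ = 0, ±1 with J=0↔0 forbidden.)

3

(a)–(b): forbidden (parity, ΔL, ΔJ).
(a)–(c): forbidden (parity, ΔL).
(a)–(d): allowed.
(a)–(e): allowed.
(b)–(c): forbidden (parity, ΔL, ΔJ).
(b)–(d): forbidden (ΔL, ΔJ).
(b)–(e): forbidden (ΔL, ΔJ).
(c)–(d): allowed.
(c)–(e): forbidden (ΔL).
(d)–(e): forbidden (parity).
Allowed pairs: 3 of 10.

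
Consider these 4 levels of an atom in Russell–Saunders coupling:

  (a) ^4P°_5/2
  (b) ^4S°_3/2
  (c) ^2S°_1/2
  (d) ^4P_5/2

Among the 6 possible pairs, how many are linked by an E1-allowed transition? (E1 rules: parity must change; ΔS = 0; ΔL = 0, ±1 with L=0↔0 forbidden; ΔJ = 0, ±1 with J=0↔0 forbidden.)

(a)–(b): forbidden (parity).
(a)–(c): forbidden (parity, ΔS, ΔJ).
(a)–(d): allowed.
(b)–(c): forbidden (parity, ΔS, ΔL).
(b)–(d): allowed.
(c)–(d): forbidden (ΔS, ΔJ).
Allowed pairs: 2 of 6.

2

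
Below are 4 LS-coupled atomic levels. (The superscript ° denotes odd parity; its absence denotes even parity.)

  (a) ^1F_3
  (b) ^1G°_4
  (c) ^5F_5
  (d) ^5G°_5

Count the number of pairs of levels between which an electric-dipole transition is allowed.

2

(a)–(b): allowed.
(a)–(c): forbidden (parity, ΔS, ΔJ).
(a)–(d): forbidden (ΔS, ΔJ).
(b)–(c): forbidden (ΔS).
(b)–(d): forbidden (parity, ΔS).
(c)–(d): allowed.
Allowed pairs: 2 of 6.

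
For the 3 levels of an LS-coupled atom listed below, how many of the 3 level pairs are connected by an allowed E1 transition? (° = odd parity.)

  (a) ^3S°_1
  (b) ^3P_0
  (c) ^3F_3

1

(a)–(b): allowed.
(a)–(c): forbidden (ΔL, ΔJ).
(b)–(c): forbidden (parity, ΔL, ΔJ).
Allowed pairs: 1 of 3.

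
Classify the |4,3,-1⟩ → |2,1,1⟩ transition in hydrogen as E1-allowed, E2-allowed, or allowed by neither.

Δl = 1 − 3 = -2; l_i + l_f = 4.
Δm_l = +2.
E1 (Δl = ±1, |Δm_l| ≤ 1): not satisfied.
E2 (Δl = 0,±2, l_i+l_f ≥ 2, |Δm_l| ≤ 2): satisfied.

E2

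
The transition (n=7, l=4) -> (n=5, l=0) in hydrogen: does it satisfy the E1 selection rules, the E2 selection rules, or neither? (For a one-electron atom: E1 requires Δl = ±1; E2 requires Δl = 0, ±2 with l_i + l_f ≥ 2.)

neither

Δl = 0 − 4 = -4; l_i + l_f = 4.
E1 (Δl = ±1): not satisfied.
E2 (Δl = 0,±2, l_i+l_f ≥ 2): not satisfied.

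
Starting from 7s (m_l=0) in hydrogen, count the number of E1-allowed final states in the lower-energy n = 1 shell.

E1 requires l_f ∈ {-1, 1}, but neither lies in [0, 0], so no final state is reachable.
Total: 0.

0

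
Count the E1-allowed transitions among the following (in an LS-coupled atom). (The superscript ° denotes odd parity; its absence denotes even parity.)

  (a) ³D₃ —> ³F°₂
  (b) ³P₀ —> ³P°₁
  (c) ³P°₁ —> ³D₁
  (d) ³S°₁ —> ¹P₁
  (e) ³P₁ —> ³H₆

(a) allowed
(b) allowed
(c) allowed
(d) forbidden (ΔS fails)
(e) forbidden (parity, ΔL, ΔJ fail)
Total allowed: 3 of 5.

3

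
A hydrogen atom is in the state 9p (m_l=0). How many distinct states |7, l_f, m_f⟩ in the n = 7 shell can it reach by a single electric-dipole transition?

E1 requires Δl = ±1, so l_f ∈ {0, 2}; with 0 ≤ l_f ≤ n_f−1 = 6, the allowed l_f values are {0, 2}.
For l_f = 0: m_f ∈ {m_i−1, m_i, m_i+1} ∩ [−0, 0] = {0} → 1 state.
For l_f = 2: m_f ∈ {m_i−1, m_i, m_i+1} ∩ [−2, 2] = {-1, 0, 1} → 3 states.
Total: 4.

4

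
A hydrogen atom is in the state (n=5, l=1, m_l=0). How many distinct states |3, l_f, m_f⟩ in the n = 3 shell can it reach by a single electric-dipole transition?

4

E1 requires Δl = ±1, so l_f ∈ {0, 2}; with 0 ≤ l_f ≤ n_f−1 = 2, the allowed l_f values are {0, 2}.
For l_f = 0: m_f ∈ {m_i−1, m_i, m_i+1} ∩ [−0, 0] = {0} → 1 state.
For l_f = 2: m_f ∈ {m_i−1, m_i, m_i+1} ∩ [−2, 2] = {-1, 0, 1} → 3 states.
Total: 4.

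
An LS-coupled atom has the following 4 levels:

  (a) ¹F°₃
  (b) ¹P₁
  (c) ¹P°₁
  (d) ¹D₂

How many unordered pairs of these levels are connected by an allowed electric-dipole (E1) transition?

3

(a)–(b): forbidden (ΔL, ΔJ).
(a)–(c): forbidden (parity, ΔL, ΔJ).
(a)–(d): allowed.
(b)–(c): allowed.
(b)–(d): forbidden (parity).
(c)–(d): allowed.
Allowed pairs: 3 of 6.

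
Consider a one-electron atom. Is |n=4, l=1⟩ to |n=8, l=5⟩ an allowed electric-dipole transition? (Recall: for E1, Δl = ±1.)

forbidden

Initial l = 1, final l = 5, so Δl = +4. E1 requires Δl = ±1: fails.
The transition is electric-dipole forbidden.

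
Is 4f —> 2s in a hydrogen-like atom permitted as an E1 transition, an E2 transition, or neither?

neither

Δl = 0 − 3 = -3; l_i + l_f = 3.
E1 (Δl = ±1): not satisfied.
E2 (Δl = 0,±2, l_i+l_f ≥ 2): not satisfied.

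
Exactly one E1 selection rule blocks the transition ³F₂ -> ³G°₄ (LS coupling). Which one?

the ΔJ = 0, ±1 rule

Reading off the term symbols: S 1→1, L 3→4, J 2→4, parity even→odd.
ΔJ = 0, ±1 (not J=0↔0): J: 2 → 4, ΔJ = +2 — violated.
Parity must change: even → odd — satisfied.
ΔL = 0, ±1 (not L=0↔0): L: 3 → 4, ΔL = +1 — satisfied.
ΔS = 0: S: 1 → 1 — satisfied.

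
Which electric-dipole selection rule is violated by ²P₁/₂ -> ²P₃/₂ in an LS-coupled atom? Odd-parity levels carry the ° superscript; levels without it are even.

parity

Parity must change: even → even — ✗.
ΔS = 0: S: 1/2 → 1/2 — ✓.
ΔL = 0, ±1 (not L=0↔0): L: 1 → 1, ΔL = +0 — ✓.
ΔJ = 0, ±1 (not J=0↔0): J: 1/2 → 3/2, ΔJ = +1 — ✓.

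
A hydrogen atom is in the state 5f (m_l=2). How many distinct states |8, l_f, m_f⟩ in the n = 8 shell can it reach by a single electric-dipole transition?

E1 requires Δl = ±1, so l_f ∈ {2, 4}; with 0 ≤ l_f ≤ n_f−1 = 7, the allowed l_f values are {2, 4}.
For l_f = 2: m_f ∈ {m_i−1, m_i, m_i+1} ∩ [−2, 2] = {1, 2} → 2 states.
For l_f = 4: m_f ∈ {m_i−1, m_i, m_i+1} ∩ [−4, 4] = {1, 2, 3} → 3 states.
Total: 5.

5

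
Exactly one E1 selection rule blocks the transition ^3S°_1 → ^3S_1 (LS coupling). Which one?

the L=0 ↔ L=0 exclusion

Reading off the term symbols: S 1→1, L 0→0, J 1→1, parity odd→even.
Parity must change: odd → even — ok.
ΔS = 0: S: 1 → 1 — ok.
ΔL = 0, ±1 (not L=0↔0): L: 0 → 0, ΔL = +0 — fails.
ΔJ = 0, ±1 (not J=0↔0): J: 1 → 1, ΔJ = +0 — ok.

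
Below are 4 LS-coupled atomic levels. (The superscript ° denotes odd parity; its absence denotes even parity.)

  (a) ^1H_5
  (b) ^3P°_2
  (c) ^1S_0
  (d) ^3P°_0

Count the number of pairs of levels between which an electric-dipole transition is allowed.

0

(a)–(b): forbidden (ΔS, ΔL, ΔJ).
(a)–(c): forbidden (parity, ΔL, ΔJ).
(a)–(d): forbidden (ΔS, ΔL, ΔJ).
(b)–(c): forbidden (ΔS, ΔJ).
(b)–(d): forbidden (parity, ΔJ).
(c)–(d): forbidden (ΔS, ΔJ).
Allowed pairs: 0 of 6.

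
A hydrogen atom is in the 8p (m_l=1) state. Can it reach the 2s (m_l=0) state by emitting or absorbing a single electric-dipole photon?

allowed

Initial l = 1, final l = 0, so Δl = -1. E1 requires Δl = ±1: passes.
Δm_l = 0 − (1) = -1. E1 requires Δm_l = 0, ±1: passes.
All E1 selection rules are satisfied.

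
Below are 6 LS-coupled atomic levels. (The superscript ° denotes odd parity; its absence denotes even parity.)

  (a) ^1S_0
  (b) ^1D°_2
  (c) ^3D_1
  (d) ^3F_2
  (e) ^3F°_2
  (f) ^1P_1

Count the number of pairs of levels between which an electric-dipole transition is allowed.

(a)–(b): forbidden (ΔL, ΔJ).
(a)–(c): forbidden (parity, ΔS, ΔL).
(a)–(d): forbidden (parity, ΔS, ΔL, ΔJ).
(a)–(e): forbidden (ΔS, ΔL, ΔJ).
(a)–(f): forbidden (parity).
(b)–(c): forbidden (ΔS).
(b)–(d): forbidden (ΔS).
(b)–(e): forbidden (parity, ΔS).
(b)–(f): allowed.
(c)–(d): forbidden (parity).
(c)–(e): allowed.
(c)–(f): forbidden (parity, ΔS).
(d)–(e): allowed.
(d)–(f): forbidden (parity, ΔS, ΔL).
(e)–(f): forbidden (ΔS, ΔL).
Allowed pairs: 3 of 15.

3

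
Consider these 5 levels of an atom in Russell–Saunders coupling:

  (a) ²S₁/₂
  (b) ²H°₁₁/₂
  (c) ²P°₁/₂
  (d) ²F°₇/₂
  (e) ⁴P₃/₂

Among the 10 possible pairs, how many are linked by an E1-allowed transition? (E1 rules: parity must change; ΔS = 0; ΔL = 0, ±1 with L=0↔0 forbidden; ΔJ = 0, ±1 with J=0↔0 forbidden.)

1

(a)–(b): forbidden (ΔL, ΔJ).
(a)–(c): allowed.
(a)–(d): forbidden (ΔL, ΔJ).
(a)–(e): forbidden (parity, ΔS).
(b)–(c): forbidden (parity, ΔL, ΔJ).
(b)–(d): forbidden (parity, ΔL, ΔJ).
(b)–(e): forbidden (ΔS, ΔL, ΔJ).
(c)–(d): forbidden (parity, ΔL, ΔJ).
(c)–(e): forbidden (ΔS).
(d)–(e): forbidden (ΔS, ΔL, ΔJ).
Allowed pairs: 1 of 10.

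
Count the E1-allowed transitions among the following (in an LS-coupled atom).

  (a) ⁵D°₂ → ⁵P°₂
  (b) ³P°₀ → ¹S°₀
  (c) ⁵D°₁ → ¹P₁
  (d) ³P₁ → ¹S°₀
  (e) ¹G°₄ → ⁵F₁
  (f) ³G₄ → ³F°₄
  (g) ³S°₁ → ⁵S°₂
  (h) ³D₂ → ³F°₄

1

(a) forbidden (parity fails)
(b) forbidden (parity, ΔS, ΔJ fail)
(c) forbidden (ΔS fails)
(d) forbidden (ΔS fails)
(e) forbidden (ΔS, ΔJ fail)
(f) allowed
(g) forbidden (parity, ΔS, ΔL fail)
(h) forbidden (ΔJ fails)
Total allowed: 1 of 8.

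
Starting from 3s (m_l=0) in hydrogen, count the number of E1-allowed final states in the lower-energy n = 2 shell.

3

E1 requires Δl = ±1, so l_f ∈ {-1, 1}; with 0 ≤ l_f ≤ n_f−1 = 1, the allowed l_f values are {1}.
For l_f = 1: m_f ∈ {m_i−1, m_i, m_i+1} ∩ [−1, 1] = {-1, 0, 1} → 3 states.
Total: 3.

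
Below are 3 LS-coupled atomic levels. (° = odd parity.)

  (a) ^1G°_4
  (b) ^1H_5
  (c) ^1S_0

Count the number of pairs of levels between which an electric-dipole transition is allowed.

(a)–(b): allowed.
(a)–(c): forbidden (ΔL, ΔJ).
(b)–(c): forbidden (parity, ΔL, ΔJ).
Allowed pairs: 1 of 3.

1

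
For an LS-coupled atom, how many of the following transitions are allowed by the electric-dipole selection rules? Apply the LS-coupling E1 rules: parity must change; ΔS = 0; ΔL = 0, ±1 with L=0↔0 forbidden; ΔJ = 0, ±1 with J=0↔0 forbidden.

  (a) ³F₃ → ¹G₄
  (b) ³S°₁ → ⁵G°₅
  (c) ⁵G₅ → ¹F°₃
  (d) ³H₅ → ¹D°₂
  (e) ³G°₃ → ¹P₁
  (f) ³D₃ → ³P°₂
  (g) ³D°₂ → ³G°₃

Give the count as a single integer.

1

(a) forbidden (parity, ΔS fail)
(b) forbidden (parity, ΔS, ΔL, ΔJ fail)
(c) forbidden (ΔS, ΔJ fail)
(d) forbidden (ΔS, ΔL, ΔJ fail)
(e) forbidden (ΔS, ΔL, ΔJ fail)
(f) allowed
(g) forbidden (parity, ΔL fail)
Total allowed: 1 of 7.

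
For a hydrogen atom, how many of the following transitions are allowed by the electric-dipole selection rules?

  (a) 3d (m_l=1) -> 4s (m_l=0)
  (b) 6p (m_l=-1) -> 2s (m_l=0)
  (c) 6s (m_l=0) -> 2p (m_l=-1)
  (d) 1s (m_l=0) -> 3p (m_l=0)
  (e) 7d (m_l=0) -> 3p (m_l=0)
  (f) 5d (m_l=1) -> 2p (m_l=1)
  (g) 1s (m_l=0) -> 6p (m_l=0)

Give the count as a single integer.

(a) forbidden — Δl = -2 (E1 requires Δl = ±1)
(b) allowed
(c) allowed
(d) allowed
(e) allowed
(f) allowed
(g) allowed
Total allowed: 6 of 7.

6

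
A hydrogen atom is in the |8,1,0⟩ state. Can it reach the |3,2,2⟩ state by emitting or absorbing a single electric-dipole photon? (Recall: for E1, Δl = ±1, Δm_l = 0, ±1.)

forbidden

Initial l = 1, final l = 2, so Δl = +1. E1 requires Δl = ±1: satisfied.
m_l: 0 → 2 (Δm_l = +2). |Δm_l| ≤ 1 violated.
The transition is electric-dipole forbidden.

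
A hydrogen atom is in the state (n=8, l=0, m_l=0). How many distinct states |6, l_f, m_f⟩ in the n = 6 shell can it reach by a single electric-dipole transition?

E1 requires Δl = ±1, so l_f ∈ {-1, 1}; with 0 ≤ l_f ≤ n_f−1 = 5, the allowed l_f values are {1}.
For l_f = 1: m_f ∈ {m_i−1, m_i, m_i+1} ∩ [−1, 1] = {-1, 0, 1} → 3 states.
Total: 3.

3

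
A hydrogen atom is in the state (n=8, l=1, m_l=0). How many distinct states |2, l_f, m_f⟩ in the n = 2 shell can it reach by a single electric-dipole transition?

1

E1 requires Δl = ±1, so l_f ∈ {0, 2}; with 0 ≤ l_f ≤ n_f−1 = 1, the allowed l_f values are {0}.
For l_f = 0: m_f ∈ {m_i−1, m_i, m_i+1} ∩ [−0, 0] = {0} → 1 state.
Total: 1.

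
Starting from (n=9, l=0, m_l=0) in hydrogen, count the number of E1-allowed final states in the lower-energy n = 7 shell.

E1 requires Δl = ±1, so l_f ∈ {-1, 1}; with 0 ≤ l_f ≤ n_f−1 = 6, the allowed l_f values are {1}.
For l_f = 1: m_f ∈ {m_i−1, m_i, m_i+1} ∩ [−1, 1] = {-1, 0, 1} → 3 states.
Total: 3.

3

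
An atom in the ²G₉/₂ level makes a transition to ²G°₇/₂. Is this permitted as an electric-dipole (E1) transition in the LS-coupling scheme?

allowed

Initial level: S=1/2, L=4, J=9/2, parity even. Final level: S=1/2, L=4, J=7/2, parity odd.
ΔJ = 0, ±1 (not J=0↔0): J: 9/2 → 7/2, ΔJ = -1 — satisfied.
ΔS = 0: S: 1/2 → 1/2 — satisfied.
ΔL = 0, ±1 (not L=0↔0): L: 4 → 4, ΔL = +0 — satisfied.
Parity must change: even → odd — satisfied.
All four E1 rules are satisfied.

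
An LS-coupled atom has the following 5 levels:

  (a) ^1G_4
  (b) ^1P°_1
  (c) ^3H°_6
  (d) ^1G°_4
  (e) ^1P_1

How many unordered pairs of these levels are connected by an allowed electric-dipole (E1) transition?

(a)–(b): forbidden (ΔL, ΔJ).
(a)–(c): forbidden (ΔS, ΔJ).
(a)–(d): allowed.
(a)–(e): forbidden (parity, ΔL, ΔJ).
(b)–(c): forbidden (parity, ΔS, ΔL, ΔJ).
(b)–(d): forbidden (parity, ΔL, ΔJ).
(b)–(e): allowed.
(c)–(d): forbidden (parity, ΔS, ΔJ).
(c)–(e): forbidden (ΔS, ΔL, ΔJ).
(d)–(e): forbidden (ΔL, ΔJ).
Allowed pairs: 2 of 10.

2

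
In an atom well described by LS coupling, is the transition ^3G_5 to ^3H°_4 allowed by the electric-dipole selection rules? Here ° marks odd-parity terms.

allowed

Parity must change: even → odd — ok.
ΔS = 0: S: 1 → 1 — ok.
ΔL = 0, ±1 (not L=0↔0): L: 4 → 5, ΔL = +1 — ok.
ΔJ = 0, ±1 (not J=0↔0): J: 5 → 4, ΔJ = -1 — ok.
All four E1 rules are satisfied.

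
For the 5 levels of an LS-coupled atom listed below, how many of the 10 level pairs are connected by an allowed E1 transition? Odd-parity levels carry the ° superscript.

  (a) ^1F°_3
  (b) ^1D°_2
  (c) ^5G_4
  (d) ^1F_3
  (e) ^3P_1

2

(a)–(b): forbidden (parity).
(a)–(c): forbidden (ΔS).
(a)–(d): allowed.
(a)–(e): forbidden (ΔS, ΔL, ΔJ).
(b)–(c): forbidden (ΔS, ΔL, ΔJ).
(b)–(d): allowed.
(b)–(e): forbidden (ΔS).
(c)–(d): forbidden (parity, ΔS).
(c)–(e): forbidden (parity, ΔS, ΔL, ΔJ).
(d)–(e): forbidden (parity, ΔS, ΔL, ΔJ).
Allowed pairs: 2 of 10.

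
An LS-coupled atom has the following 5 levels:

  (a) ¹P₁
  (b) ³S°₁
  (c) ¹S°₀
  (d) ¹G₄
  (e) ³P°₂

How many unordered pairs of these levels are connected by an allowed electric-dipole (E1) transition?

(a)–(b): forbidden (ΔS).
(a)–(c): allowed.
(a)–(d): forbidden (parity, ΔL, ΔJ).
(a)–(e): forbidden (ΔS).
(b)–(c): forbidden (parity, ΔS, ΔL).
(b)–(d): forbidden (ΔS, ΔL, ΔJ).
(b)–(e): forbidden (parity).
(c)–(d): forbidden (ΔL, ΔJ).
(c)–(e): forbidden (parity, ΔS, ΔJ).
(d)–(e): forbidden (ΔS, ΔL, ΔJ).
Allowed pairs: 1 of 10.

1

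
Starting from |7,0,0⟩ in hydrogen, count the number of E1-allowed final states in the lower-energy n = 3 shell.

E1 requires Δl = ±1, so l_f ∈ {-1, 1}; with 0 ≤ l_f ≤ n_f−1 = 2, the allowed l_f values are {1}.
For l_f = 1: m_f ∈ {m_i−1, m_i, m_i+1} ∩ [−1, 1] = {-1, 0, 1} → 3 states.
Total: 3.

3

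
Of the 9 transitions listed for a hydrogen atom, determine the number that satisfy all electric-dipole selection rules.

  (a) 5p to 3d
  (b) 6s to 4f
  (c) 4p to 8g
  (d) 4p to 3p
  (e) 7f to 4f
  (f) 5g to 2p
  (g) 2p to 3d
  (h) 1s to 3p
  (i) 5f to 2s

(a) allowed
(b) forbidden — Δl = +3 (E1 requires Δl = ±1)
(c) forbidden — Δl = +3 (E1 requires Δl = ±1)
(d) forbidden — Δl = +0 (E1 requires Δl = ±1)
(e) forbidden — Δl = +0 (E1 requires Δl = ±1)
(f) forbidden — Δl = -3 (E1 requires Δl = ±1)
(g) allowed
(h) allowed
(i) forbidden — Δl = -3 (E1 requires Δl = ±1)
Total allowed: 3 of 9.

3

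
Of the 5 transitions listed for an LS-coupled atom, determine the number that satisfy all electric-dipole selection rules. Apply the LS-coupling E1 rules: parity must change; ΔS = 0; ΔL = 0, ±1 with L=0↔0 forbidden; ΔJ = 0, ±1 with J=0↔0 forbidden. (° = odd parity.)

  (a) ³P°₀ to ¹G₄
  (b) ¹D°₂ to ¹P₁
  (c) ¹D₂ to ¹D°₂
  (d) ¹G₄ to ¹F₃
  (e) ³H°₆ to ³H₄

2

(a) forbidden (ΔS, ΔL, ΔJ fail)
(b) allowed
(c) allowed
(d) forbidden (parity fails)
(e) forbidden (ΔJ fails)
Total allowed: 2 of 5.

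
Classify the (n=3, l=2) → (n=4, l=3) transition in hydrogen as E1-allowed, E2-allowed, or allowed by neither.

Δl = 3 − 2 = +1; l_i + l_f = 5.
E1 (Δl = ±1): satisfied.
E2 (Δl = 0,±2, l_i+l_f ≥ 2): not satisfied.

E1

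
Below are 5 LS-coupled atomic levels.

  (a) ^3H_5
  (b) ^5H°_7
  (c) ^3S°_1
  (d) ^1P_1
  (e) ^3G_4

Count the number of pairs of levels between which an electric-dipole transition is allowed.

(a)–(b): forbidden (ΔS, ΔJ).
(a)–(c): forbidden (ΔL, ΔJ).
(a)–(d): forbidden (parity, ΔS, ΔL, ΔJ).
(a)–(e): forbidden (parity).
(b)–(c): forbidden (parity, ΔS, ΔL, ΔJ).
(b)–(d): forbidden (ΔS, ΔL, ΔJ).
(b)–(e): forbidden (ΔS, ΔJ).
(c)–(d): forbidden (ΔS).
(c)–(e): forbidden (ΔL, ΔJ).
(d)–(e): forbidden (parity, ΔS, ΔL, ΔJ).
Allowed pairs: 0 of 10.

0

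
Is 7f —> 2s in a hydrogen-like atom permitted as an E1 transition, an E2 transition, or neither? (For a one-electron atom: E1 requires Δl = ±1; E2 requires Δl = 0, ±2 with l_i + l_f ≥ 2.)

Δl = 0 − 3 = -3; l_i + l_f = 3.
E1 (Δl = ±1): not satisfied.
E2 (Δl = 0,±2, l_i+l_f ≥ 2): not satisfied.

neither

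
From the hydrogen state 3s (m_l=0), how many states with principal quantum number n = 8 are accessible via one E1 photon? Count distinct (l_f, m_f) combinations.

E1 requires Δl = ±1, so l_f ∈ {-1, 1}; with 0 ≤ l_f ≤ n_f−1 = 7, the allowed l_f values are {1}.
For l_f = 1: m_f ∈ {m_i−1, m_i, m_i+1} ∩ [−1, 1] = {-1, 0, 1} → 3 states.
Total: 3.

3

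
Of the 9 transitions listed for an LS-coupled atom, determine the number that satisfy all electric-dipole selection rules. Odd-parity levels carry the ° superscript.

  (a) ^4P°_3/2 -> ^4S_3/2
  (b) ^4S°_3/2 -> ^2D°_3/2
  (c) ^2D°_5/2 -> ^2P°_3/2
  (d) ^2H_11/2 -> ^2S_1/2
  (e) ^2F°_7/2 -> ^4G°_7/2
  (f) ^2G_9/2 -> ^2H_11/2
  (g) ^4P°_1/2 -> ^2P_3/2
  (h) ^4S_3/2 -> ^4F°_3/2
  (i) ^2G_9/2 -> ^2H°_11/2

(a) allowed
(b) forbidden (parity, ΔS, ΔL fail)
(c) forbidden (parity fails)
(d) forbidden (parity, ΔL, ΔJ fail)
(e) forbidden (parity, ΔS fail)
(f) forbidden (parity fails)
(g) forbidden (ΔS fails)
(h) forbidden (ΔL fails)
(i) allowed
Total allowed: 2 of 9.

2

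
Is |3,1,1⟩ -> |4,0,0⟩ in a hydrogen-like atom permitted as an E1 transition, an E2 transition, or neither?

E1

Δl = 0 − 1 = -1; l_i + l_f = 1.
Δm_l = -1.
E1 (Δl = ±1, |Δm_l| ≤ 1): satisfied.
E2 (Δl = 0,±2, l_i+l_f ≥ 2, |Δm_l| ≤ 2): not satisfied.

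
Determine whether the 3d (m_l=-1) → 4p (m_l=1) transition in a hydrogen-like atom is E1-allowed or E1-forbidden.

Initial l = 2, final l = 1, so Δl = -1. E1 requires Δl = ±1: ok.
Δm_l = 1 − (-1) = +2. E1 requires Δm_l = 0, ±1: fails.
The transition is electric-dipole forbidden.

forbidden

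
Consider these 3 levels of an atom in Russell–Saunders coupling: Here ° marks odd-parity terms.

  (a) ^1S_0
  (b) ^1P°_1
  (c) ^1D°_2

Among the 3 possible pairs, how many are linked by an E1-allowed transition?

1

(a)–(b): allowed.
(a)–(c): forbidden (ΔL, ΔJ).
(b)–(c): forbidden (parity).
Allowed pairs: 1 of 3.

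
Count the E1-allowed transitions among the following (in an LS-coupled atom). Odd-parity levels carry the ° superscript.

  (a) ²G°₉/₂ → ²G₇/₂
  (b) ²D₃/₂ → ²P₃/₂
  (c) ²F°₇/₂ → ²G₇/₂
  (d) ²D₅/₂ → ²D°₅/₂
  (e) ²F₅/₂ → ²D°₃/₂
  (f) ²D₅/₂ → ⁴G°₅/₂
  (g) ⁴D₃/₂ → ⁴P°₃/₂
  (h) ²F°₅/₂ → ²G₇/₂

(a) allowed
(b) forbidden (parity fails)
(c) allowed
(d) allowed
(e) allowed
(f) forbidden (ΔS, ΔL fail)
(g) allowed
(h) allowed
Total allowed: 6 of 8.

6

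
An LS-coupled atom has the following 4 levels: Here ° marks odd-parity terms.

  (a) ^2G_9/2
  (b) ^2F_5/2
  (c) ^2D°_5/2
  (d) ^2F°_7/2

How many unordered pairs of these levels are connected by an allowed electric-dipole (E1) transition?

3

(a)–(b): forbidden (parity, ΔJ).
(a)–(c): forbidden (ΔL, ΔJ).
(a)–(d): allowed.
(b)–(c): allowed.
(b)–(d): allowed.
(c)–(d): forbidden (parity).
Allowed pairs: 3 of 6.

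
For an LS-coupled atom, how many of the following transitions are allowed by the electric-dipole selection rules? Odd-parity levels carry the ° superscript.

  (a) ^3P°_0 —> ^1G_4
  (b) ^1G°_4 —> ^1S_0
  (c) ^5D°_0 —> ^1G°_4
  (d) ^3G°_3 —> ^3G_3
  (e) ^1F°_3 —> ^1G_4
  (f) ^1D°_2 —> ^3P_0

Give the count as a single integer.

2

(a) forbidden (ΔS, ΔL, ΔJ fail)
(b) forbidden (ΔL, ΔJ fail)
(c) forbidden (parity, ΔS, ΔL, ΔJ fail)
(d) allowed
(e) allowed
(f) forbidden (ΔS, ΔJ fail)
Total allowed: 2 of 6.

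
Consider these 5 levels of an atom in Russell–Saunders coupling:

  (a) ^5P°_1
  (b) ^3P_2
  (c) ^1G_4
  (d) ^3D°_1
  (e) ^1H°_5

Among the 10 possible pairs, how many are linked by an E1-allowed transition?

(a)–(b): forbidden (ΔS).
(a)–(c): forbidden (ΔS, ΔL, ΔJ).
(a)–(d): forbidden (parity, ΔS).
(a)–(e): forbidden (parity, ΔS, ΔL, ΔJ).
(b)–(c): forbidden (parity, ΔS, ΔL, ΔJ).
(b)–(d): allowed.
(b)–(e): forbidden (ΔS, ΔL, ΔJ).
(c)–(d): forbidden (ΔS, ΔL, ΔJ).
(c)–(e): allowed.
(d)–(e): forbidden (parity, ΔS, ΔL, ΔJ).
Allowed pairs: 2 of 10.

2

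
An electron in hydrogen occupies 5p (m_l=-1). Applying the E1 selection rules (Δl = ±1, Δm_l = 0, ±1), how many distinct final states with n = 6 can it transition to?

E1 requires Δl = ±1, so l_f ∈ {0, 2}; with 0 ≤ l_f ≤ n_f−1 = 5, the allowed l_f values are {0, 2}.
For l_f = 0: m_f ∈ {m_i−1, m_i, m_i+1} ∩ [−0, 0] = {0} → 1 state.
For l_f = 2: m_f ∈ {m_i−1, m_i, m_i+1} ∩ [−2, 2] = {-2, -1, 0} → 3 states.
Total: 4.

4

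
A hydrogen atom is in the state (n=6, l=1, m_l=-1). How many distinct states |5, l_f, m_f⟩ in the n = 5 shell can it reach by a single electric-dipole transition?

E1 requires Δl = ±1, so l_f ∈ {0, 2}; with 0 ≤ l_f ≤ n_f−1 = 4, the allowed l_f values are {0, 2}.
For l_f = 0: m_f ∈ {m_i−1, m_i, m_i+1} ∩ [−0, 0] = {0} → 1 state.
For l_f = 2: m_f ∈ {m_i−1, m_i, m_i+1} ∩ [−2, 2] = {-2, -1, 0} → 3 states.
Total: 4.

4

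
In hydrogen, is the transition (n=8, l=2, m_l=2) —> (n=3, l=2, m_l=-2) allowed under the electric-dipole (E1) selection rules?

forbidden

Δl = 2 − 2 = +0; the E1 rule Δl = ±1 is ✗.
m_l: 2 → -2 (Δm_l = -4). |Δm_l| ≤ 1 ✗.
The transition is electric-dipole forbidden.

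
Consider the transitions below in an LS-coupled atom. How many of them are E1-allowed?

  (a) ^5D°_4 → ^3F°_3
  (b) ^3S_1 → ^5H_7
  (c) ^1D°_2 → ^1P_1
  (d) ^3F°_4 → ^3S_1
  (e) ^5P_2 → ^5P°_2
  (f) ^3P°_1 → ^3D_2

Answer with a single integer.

(a) forbidden (parity, ΔS fail)
(b) forbidden (parity, ΔS, ΔL, ΔJ fail)
(c) allowed
(d) forbidden (ΔL, ΔJ fail)
(e) allowed
(f) allowed
Total allowed: 3 of 6.

3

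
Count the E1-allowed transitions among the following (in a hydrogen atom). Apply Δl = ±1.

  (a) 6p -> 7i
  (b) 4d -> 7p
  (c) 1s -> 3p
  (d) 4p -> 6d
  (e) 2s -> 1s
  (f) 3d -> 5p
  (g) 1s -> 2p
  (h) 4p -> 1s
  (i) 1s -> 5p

(a) forbidden — Δl = +5 (E1 requires Δl = ±1)
(b) allowed
(c) allowed
(d) allowed
(e) forbidden — Δl = +0 (E1 requires Δl = ±1)
(f) allowed
(g) allowed
(h) allowed
(i) allowed
Total allowed: 7 of 9.

7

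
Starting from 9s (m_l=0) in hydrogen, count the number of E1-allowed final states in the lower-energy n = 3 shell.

E1 requires Δl = ±1, so l_f ∈ {-1, 1}; with 0 ≤ l_f ≤ n_f−1 = 2, the allowed l_f values are {1}.
For l_f = 1: m_f ∈ {m_i−1, m_i, m_i+1} ∩ [−1, 1] = {-1, 0, 1} → 3 states.
Total: 3.

3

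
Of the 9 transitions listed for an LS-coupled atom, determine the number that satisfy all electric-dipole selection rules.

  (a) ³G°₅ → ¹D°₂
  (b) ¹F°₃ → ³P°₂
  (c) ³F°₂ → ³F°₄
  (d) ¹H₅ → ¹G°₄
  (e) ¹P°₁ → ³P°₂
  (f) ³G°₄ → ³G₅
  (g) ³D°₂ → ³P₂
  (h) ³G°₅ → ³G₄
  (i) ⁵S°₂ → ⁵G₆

4

(a) forbidden (parity, ΔS, ΔL, ΔJ fail)
(b) forbidden (parity, ΔS, ΔL fail)
(c) forbidden (parity, ΔJ fail)
(d) allowed
(e) forbidden (parity, ΔS fail)
(f) allowed
(g) allowed
(h) allowed
(i) forbidden (ΔL, ΔJ fail)
Total allowed: 4 of 9.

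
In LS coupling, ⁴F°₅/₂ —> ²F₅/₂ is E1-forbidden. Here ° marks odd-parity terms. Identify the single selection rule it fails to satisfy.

Reading off the term symbols: S 3/2→1/2, L 3→3, J 5/2→5/2, parity odd→even.
ΔS = 0: S: 3/2 → 1/2 — ✗.
Parity must change: odd → even — ✓.
ΔJ = 0, ±1 (not J=0↔0): J: 5/2 → 5/2, ΔJ = +0 — ✓.
ΔL = 0, ±1 (not L=0↔0): L: 3 → 3, ΔL = +0 — ✓.

the ΔS = 0 rule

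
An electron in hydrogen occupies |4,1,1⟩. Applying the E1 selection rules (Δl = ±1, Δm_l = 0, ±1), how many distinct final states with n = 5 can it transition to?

E1 requires Δl = ±1, so l_f ∈ {0, 2}; with 0 ≤ l_f ≤ n_f−1 = 4, the allowed l_f values are {0, 2}.
For l_f = 0: m_f ∈ {m_i−1, m_i, m_i+1} ∩ [−0, 0] = {0} → 1 state.
For l_f = 2: m_f ∈ {m_i−1, m_i, m_i+1} ∩ [−2, 2] = {0, 1, 2} → 3 states.
Total: 4.

4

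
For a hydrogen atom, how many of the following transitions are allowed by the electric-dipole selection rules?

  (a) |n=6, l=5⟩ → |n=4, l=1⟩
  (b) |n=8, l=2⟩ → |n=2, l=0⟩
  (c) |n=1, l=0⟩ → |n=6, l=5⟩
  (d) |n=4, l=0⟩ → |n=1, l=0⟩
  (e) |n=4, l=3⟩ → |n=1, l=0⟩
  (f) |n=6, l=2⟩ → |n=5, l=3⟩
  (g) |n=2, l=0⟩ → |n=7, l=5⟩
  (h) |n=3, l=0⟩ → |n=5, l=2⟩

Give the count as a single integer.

(a) forbidden — Δl = -4 (E1 requires Δl = ±1)
(b) forbidden — Δl = -2 (E1 requires Δl = ±1)
(c) forbidden — Δl = +5 (E1 requires Δl = ±1)
(d) forbidden — Δl = +0 (E1 requires Δl = ±1)
(e) forbidden — Δl = -3 (E1 requires Δl = ±1)
(f) allowed
(g) forbidden — Δl = +5 (E1 requires Δl = ±1)
(h) forbidden — Δl = +2 (E1 requires Δl = ±1)
Total allowed: 1 of 8.

1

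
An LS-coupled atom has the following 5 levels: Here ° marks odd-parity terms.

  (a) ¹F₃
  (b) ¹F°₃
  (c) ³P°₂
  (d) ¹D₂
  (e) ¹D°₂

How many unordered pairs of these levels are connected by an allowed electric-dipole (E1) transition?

(a)–(b): allowed.
(a)–(c): forbidden (ΔS, ΔL).
(a)–(d): forbidden (parity).
(a)–(e): allowed.
(b)–(c): forbidden (parity, ΔS, ΔL).
(b)–(d): allowed.
(b)–(e): forbidden (parity).
(c)–(d): forbidden (ΔS).
(c)–(e): forbidden (parity, ΔS).
(d)–(e): allowed.
Allowed pairs: 4 of 10.

4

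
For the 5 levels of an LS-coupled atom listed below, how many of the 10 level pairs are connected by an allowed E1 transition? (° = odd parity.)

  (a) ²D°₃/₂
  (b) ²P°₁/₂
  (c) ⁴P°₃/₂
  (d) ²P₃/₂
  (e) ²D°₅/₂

(a)–(b): forbidden (parity).
(a)–(c): forbidden (parity, ΔS).
(a)–(d): allowed.
(a)–(e): forbidden (parity).
(b)–(c): forbidden (parity, ΔS).
(b)–(d): allowed.
(b)–(e): forbidden (parity, ΔJ).
(c)–(d): forbidden (ΔS).
(c)–(e): forbidden (parity, ΔS).
(d)–(e): allowed.
Allowed pairs: 3 of 10.

3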